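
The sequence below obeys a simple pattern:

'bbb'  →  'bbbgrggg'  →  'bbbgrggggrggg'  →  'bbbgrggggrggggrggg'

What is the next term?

bbbgrggggrggggrggggrggg

Each term is the previous one with grggg appended.
So the next term is bbbgrggggrggggrggg·grggg.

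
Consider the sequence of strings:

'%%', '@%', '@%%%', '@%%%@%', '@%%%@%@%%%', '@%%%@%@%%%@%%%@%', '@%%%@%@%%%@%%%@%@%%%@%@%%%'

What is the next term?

@%%%@%@%%%@%%%@%@%%%@%@%%%@%%%@%@%%%@%%%@%

From term 3 onward, concatenate the last term with the second-to-last: @%·%% = @%%%, @%%%·@% = @%%%@%, …
Continuing: @%%%@%@%%%@%%%@%@%%%@%@%%% · @%%%@%@%%%@%%%@% gives term 8.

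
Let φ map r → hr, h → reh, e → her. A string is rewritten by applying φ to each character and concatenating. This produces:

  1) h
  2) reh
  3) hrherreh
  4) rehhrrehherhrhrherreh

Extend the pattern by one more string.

hrherrehrehhrhrherrehrehherhrrehhrrehhrrehherhrhrherreh

Applying the rule to each of the 21 symbols of rehhrrehherhrhrherreh gives the pieces hr her reh reh hr hr her reh reh her hr reh hr reh hr reh her hr hr her reh, which concatenate to the answer.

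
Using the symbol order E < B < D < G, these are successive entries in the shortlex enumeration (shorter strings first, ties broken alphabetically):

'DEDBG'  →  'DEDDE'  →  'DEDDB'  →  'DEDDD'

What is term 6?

DEDGE

Advancing 2 positions from DEDDD through DEDDD → DEDDG reaches term 6.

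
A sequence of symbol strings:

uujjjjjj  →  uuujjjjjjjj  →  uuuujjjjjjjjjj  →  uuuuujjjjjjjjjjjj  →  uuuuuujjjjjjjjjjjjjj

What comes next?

uuuuuuujjjjjjjjjjjjjjjj

Term n consists of n-1 u's, followed by 2n j's, where the shown terms are n = 3, 4, 5, 6, 7.
At n = 8 the blocks have lengths 7, 16.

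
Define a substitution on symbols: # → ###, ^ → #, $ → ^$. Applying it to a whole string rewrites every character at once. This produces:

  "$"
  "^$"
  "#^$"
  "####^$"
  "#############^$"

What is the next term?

########################################^$

Applying the rule to each of the 15 symbols of #############^$ gives the pieces ### ### ### ### ### ### ### ### ### ### ### ### ### # ^$, which concatenate to the answer.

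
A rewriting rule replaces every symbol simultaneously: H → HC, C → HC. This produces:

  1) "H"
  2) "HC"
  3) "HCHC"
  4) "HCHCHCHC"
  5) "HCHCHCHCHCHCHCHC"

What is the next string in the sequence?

Applying the rule to each of the 16 symbols of HCHCHCHCHCHCHCHC gives the pieces HC HC HC HC HC HC HC HC HC HC HC HC HC HC HC HC, which concatenate to the answer.

HCHCHCHCHCHCHCHCHCHCHCHCHCHCHCHC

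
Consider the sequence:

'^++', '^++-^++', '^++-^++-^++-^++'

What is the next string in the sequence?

^++-^++-^++-^++-^++-^++-^++-^++

s(k+1) = s(k)·-·s(k) — each term doubles the last with '-' between the halves.
One more doubling of ^++-^++-^++-^++ gives the answer.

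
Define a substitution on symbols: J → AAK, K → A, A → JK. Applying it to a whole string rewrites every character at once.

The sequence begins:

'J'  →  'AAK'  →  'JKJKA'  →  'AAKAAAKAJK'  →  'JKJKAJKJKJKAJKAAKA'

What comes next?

Rewriting the 18 symbols of JKJKAJKJKJKAJKAAKA one by one yields AAK A AAK A JK AAK A AAK A AAK A JK AAK A JK JK A JK; concatenated:

AAKAAAKAJKAAKAAAKAAAKAJKAAKAJKJKAJK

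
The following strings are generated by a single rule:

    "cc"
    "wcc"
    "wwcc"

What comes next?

wwwcc

Every step adds w at the front: s(k+1) = w·s(k).
So the next term is w·wwcc.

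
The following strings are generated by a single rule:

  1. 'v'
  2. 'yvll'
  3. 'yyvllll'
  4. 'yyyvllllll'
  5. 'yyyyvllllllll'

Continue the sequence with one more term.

s(k+1) = y·s(k)·ll, so each term gains y as a prefix and ll as a suffix.
Applying this once more to yyyyvllllllll:

yyyyyvllllllllll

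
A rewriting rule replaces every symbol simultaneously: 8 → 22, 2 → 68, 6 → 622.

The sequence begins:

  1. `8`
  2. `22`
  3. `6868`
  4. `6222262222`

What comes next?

Rewriting each symbol of 6222262222: 6→622, 2→68, 2→68, 2→68, 2→68, 6→622, 2→68, 2→68, 2→68, 2→68, which concatenates to 622 68 68 68 68 622 68 68 68 68.

6226868686862268686868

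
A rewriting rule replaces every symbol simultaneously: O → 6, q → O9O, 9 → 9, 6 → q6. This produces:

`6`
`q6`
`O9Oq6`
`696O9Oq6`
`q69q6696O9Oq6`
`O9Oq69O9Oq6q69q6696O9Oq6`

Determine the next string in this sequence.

φ(O9Oq69O9Oq6q69q6696O9Oq6) expands symbol-by-symbol to 6 9 6 O9O q6 9 6 9 6 O9O q6 O9O q6 9 O9O q6 q6 9 q6 6 9 6 O9O q6; joining the 24 pieces gives the next term.

696O9Oq69696O9Oq6O9Oq69O9Oq6q69q6696O9Oq6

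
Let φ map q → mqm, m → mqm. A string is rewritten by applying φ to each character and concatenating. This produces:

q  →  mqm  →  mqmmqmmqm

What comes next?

mqmmqmmqmmqmmqmmqmmqmmqmmqm

Rewriting each symbol of mqmmqmmqm: m→mqm, q→mqm, m→mqm, m→mqm, q→mqm, m→mqm, m→mqm, q→mqm, m→mqm, which concatenates to mqm mqm mqm mqm mqm mqm mqm mqm mqm.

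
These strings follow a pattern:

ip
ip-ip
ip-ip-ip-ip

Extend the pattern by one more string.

ip-ip-ip-ip-ip-ip-ip-ip

Each string is two copies of the previous one joined by '-'.
One more doubling of ip-ip-ip-ip gives the answer.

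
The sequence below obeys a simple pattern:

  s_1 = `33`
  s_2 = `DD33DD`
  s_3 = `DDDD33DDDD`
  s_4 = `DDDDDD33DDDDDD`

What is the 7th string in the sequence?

s(k+1) = DD·s(k)·DD, so each term gains DD as a prefix and DD as a suffix.
From DDDDDD33DDDDDD, 3 further steps: DDDDDD33DDDDDD → DDDDDDDD33DDDDDDDD → DDDDDDDDDD33DDDDDDDDDD → (answer).

DDDDDDDDDDDD33DDDDDDDDDDDD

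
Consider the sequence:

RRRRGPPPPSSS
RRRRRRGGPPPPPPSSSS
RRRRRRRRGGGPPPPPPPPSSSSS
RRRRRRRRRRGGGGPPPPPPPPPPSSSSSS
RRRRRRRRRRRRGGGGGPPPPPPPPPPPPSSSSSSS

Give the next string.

Each string has the form R^{2n} G^{n-1} P^{2n} S^{n+1}, where the shown terms are n = 2, 3, 4, 5, 6.
At n = 7 the blocks have lengths 14, 6, 14, 8.

RRRRRRRRRRRRRRGGGGGGPPPPPPPPPPPPPPSSSSSSSS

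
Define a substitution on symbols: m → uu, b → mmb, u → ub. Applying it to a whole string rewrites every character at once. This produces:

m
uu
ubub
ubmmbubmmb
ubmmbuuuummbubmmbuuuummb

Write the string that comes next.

Rewriting the 24 symbols of ubmmbuuuummbubmmbuuuummb one by one yields ub mmb uu uu mmb ub ub ub ub uu uu mmb ub mmb uu uu mmb ub ub ub ub uu uu mmb; concatenated:

ubmmbuuuummbububububuuuummbubmmbuuuummbububububuuuummb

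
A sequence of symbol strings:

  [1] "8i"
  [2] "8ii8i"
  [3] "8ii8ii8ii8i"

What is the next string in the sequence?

Each string is two copies of the previous one joined by 'i'.
One more doubling of 8ii8ii8ii8i gives the answer.

8ii8ii8ii8ii8ii8ii8ii8i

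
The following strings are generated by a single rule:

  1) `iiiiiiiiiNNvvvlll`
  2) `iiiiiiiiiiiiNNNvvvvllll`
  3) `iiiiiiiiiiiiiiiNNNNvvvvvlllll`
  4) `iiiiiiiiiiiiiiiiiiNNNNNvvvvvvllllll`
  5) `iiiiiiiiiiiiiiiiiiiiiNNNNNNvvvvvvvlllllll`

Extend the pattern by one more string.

iiiiiiiiiiiiiiiiiiiiiiiiNNNNNNNvvvvvvvvllllllll

Reading off run lengths: i runs 9, 12, 15, 18, 21; N runs 2, 3, 4, 5, 6; v runs 3, 4, 5, 6, 7; l runs 3, 4, 5, 6, 7 — each is linear in n, where the shown terms are n = 3, 4, 5, 6, 7.
For the next term, n = 8, so the run lengths are 24, 7, 8, 8.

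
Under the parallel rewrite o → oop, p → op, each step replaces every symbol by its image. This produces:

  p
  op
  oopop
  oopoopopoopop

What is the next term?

Rewriting the 13 symbols of oopoopopoopop one by one yields oop oop op oop oop op oop op oop oop op oop op; concatenated:

oopoopopoopoopopoopopoopoopopoopop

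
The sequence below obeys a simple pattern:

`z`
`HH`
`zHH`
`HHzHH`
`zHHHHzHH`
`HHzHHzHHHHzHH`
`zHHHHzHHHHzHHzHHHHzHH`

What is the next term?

HHzHHzHHHHzHHzHHHHzHHHHzHHzHHHHzHH

Each term (from the third on) is the two preceding terms concatenated in order: term 3 = z·HH = zHH.
The next term joins HHzHHzHHHHzHH and zHHHHzHHHHzHHzHHHHzHH.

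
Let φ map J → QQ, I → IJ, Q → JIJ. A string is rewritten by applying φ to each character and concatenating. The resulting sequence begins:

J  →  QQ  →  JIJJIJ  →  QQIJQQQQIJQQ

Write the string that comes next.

JIJJIJIJQQJIJJIJJIJJIJIJQQJIJJIJ

Expanding QQIJQQQQIJQQ: Q→JIJ, Q→JIJ, I→IJ, J→QQ, Q→JIJ, Q→JIJ, Q→JIJ, Q→JIJ, I→IJ, J→QQ, Q→JIJ, Q→JIJ. Concatenated: JIJ JIJ IJ QQ JIJ JIJ JIJ JIJ IJ QQ JIJ JIJ.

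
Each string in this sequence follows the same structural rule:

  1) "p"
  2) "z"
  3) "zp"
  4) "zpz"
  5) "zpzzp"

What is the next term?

Each term (from the third on) is the previous term followed by the one before it: term 3 = z·p = zp.
So term 6 is zpzzp·zpz.

zpzzpzpz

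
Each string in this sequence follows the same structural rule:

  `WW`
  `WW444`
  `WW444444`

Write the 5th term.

Each term is the previous one with 444 appended.
From WW444444, 2 further steps: WW444444 → WW444444444 → (answer).

WW444444444444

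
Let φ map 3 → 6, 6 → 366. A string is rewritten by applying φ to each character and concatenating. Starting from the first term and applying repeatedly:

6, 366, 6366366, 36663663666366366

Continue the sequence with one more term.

63663663666366366636636636663663666366366

Replace each of the 17 characters of 36663663666366366 in place — 6 366 366 366 6 366 366 6 366 366 366 6 366 366 6 366 366 — and concatenate.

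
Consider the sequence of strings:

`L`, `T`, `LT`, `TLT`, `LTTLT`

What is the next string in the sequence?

TLTLTTLT

From term 3 onward, concatenate the second-to-last term with the last: L·T = LT, T·LT = TLT, …
The next term joins TLT and LTTLT.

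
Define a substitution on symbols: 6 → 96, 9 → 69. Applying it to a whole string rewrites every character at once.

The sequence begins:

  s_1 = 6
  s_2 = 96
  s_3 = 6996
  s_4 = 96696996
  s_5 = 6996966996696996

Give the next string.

96696996699696696996966996696996

Replace each of the 16 characters of 6996966996696996 in place — 96 69 69 96 69 96 96 69 69 96 96 69 96 69 69 96 — and concatenate.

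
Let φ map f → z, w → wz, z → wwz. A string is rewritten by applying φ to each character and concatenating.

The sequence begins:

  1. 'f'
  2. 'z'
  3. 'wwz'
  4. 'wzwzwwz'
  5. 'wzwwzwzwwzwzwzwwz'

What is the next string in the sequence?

φ(wzwwzwzwwzwzwzwwz) expands symbol-by-symbol to wz wwz wz wz wwz wz wwz wz wz wwz wz wwz wz wwz wz wz wwz; joining the 17 pieces gives the next term.

wzwwzwzwzwwzwzwwzwzwzwwzwzwwzwzwwzwzwzwwz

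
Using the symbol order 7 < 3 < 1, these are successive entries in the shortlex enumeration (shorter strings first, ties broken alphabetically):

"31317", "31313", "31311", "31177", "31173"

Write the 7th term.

Advancing 2 positions from 31173 through 31173 → 31171 reaches term 7.

31137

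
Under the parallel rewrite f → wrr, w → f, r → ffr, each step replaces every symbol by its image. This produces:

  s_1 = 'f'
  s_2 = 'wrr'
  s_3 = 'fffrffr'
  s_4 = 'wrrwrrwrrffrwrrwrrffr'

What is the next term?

Replace each of the 21 characters of wrrwrrwrrffrwrrwrrffr in place — f ffr ffr f ffr ffr f ffr ffr wrr wrr ffr f ffr ffr f ffr ffr wrr wrr ffr — and concatenate.

fffrffrfffrffrfffrffrwrrwrrffrfffrffrfffrffrwrrwrrffr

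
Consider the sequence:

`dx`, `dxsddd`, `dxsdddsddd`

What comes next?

dxsdddsdddsddd

Each term is the previous one with sddd appended.
So the next term is dxsdddsddd·sddd.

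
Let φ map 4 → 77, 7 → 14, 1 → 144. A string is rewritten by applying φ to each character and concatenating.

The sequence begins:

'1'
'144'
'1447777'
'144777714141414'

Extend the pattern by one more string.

Rewriting the 15 symbols of 144777714141414 one by one yields 144 77 77 14 14 14 14 144 77 144 77 144 77 144 77; concatenated:

14477771414141414477144771447714477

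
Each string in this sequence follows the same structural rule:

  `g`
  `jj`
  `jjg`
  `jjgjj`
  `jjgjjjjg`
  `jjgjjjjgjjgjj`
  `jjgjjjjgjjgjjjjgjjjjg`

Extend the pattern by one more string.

jjgjjjjgjjgjjjjgjjjjgjjgjjjjgjjgjj

This is a Fibonacci-style word recurrence s(k) = s(k−1)·s(k−2): e.g. jj·g = jjg.
So term 8 is jjgjjjjgjjgjjjjgjjjjg·jjgjjjjgjjgjj.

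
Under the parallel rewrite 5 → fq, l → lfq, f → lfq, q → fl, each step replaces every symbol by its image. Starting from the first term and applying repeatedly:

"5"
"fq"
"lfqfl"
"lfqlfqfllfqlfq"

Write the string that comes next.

Rewriting the 14 symbols of lfqlfqfllfqlfq one by one yields lfq lfq fl lfq lfq fl lfq lfq lfq lfq fl lfq lfq fl; concatenated:

lfqlfqfllfqlfqfllfqlfqlfqlfqfllfqlfqfl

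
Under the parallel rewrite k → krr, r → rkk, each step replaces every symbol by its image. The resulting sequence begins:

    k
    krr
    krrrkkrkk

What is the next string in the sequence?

krrrkkrkkrkkkrrkrrrkkkrrkrr

Apply φ to krrrkkrkk symbol by symbol: k→krr, r→rkk, r→rkk, r→rkk, k→krr, k→krr, r→rkk, k→krr, k→krr; joined: krr rkk rkk rkk krr krr rkk krr krr.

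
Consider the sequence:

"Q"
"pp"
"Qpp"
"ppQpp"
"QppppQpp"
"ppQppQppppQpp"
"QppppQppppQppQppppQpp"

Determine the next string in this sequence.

From term 3 onward, concatenate the second-to-last term with the last: Q·pp = Qpp, pp·Qpp = ppQpp, …
So term 8 is ppQppQppppQpp·QppppQppppQppQppppQpp.

ppQppQppppQppQppppQppppQppQppppQpp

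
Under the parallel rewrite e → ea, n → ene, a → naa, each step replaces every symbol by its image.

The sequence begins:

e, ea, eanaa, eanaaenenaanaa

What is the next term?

Rewriting the 14 symbols of eanaaenenaanaa one by one yields ea naa ene naa naa ea ene ea ene naa naa ene naa naa; concatenated:

eanaaenenaanaaeaeneeaenenaanaaenenaanaa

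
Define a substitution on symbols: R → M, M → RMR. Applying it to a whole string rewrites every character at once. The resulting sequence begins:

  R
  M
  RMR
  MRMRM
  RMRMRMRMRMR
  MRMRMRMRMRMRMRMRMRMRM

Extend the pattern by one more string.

Replace each of the 21 characters of MRMRMRMRMRMRMRMRMRMRM in place — RMR M RMR M RMR M RMR M RMR M RMR M RMR M RMR M RMR M RMR M RMR — and concatenate.

RMRMRMRMRMRMRMRMRMRMRMRMRMRMRMRMRMRMRMRMRMR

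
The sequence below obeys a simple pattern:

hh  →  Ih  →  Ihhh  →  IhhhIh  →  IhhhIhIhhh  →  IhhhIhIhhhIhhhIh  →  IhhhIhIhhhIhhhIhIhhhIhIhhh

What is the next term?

IhhhIhIhhhIhhhIhIhhhIhIhhhIhhhIhIhhhIhhhIh

From term 3 onward, concatenate the last term with the second-to-last: Ih·hh = Ihhh, Ihhh·Ih = IhhhIh, …
Continuing: IhhhIhIhhhIhhhIhIhhhIhIhhh · IhhhIhIhhhIhhhIh gives term 8.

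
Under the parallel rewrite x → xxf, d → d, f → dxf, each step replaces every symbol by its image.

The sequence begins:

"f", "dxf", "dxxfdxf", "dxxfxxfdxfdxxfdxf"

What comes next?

Applying the rule to each of the 17 symbols of dxxfxxfdxfdxxfdxf gives the pieces d xxf xxf dxf xxf xxf dxf d xxf dxf d xxf xxf dxf d xxf dxf, which concatenate to the answer.

dxxfxxfdxfxxfxxfdxfdxxfdxfdxxfxxfdxfdxxfdxf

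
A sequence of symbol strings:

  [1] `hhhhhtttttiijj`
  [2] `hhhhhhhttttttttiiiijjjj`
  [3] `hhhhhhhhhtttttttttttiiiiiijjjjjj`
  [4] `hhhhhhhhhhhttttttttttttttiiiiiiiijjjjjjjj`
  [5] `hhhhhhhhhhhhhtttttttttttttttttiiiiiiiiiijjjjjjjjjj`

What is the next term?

Reading off run lengths: h runs 5, 7, 9, 11, 13; t runs 5, 8, 11, 14, 17; i runs 2, 4, 6, 8, 10; j runs 2, 4, 6, 8, 10 — each is linear in n (n = 1, 2, …).
For the next term, n = 6, so the run lengths are 15, 20, 12, 12.

hhhhhhhhhhhhhhhttttttttttttttttttttiiiiiiiiiiiijjjjjjjjjjjj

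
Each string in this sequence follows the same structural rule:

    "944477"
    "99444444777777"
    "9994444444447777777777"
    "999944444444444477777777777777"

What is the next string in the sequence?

Each string has the form 9^{n} 4^{3n} 7^{4n-2} (n = 1, 2, …).
At n = 5 the blocks have lengths 5, 15, 18.

99999444444444444444777777777777777777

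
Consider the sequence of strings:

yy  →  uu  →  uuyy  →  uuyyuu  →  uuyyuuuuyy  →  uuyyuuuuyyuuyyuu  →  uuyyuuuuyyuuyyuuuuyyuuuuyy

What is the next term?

Each term (from the third on) is the previous term followed by the one before it: term 3 = uu·yy = uuyy.
Continuing: uuyyuuuuyyuuyyuuuuyyuuuuyy · uuyyuuuuyyuuyyuu gives term 8.

uuyyuuuuyyuuyyuuuuyyuuuuyyuuyyuuuuyyuuyyuu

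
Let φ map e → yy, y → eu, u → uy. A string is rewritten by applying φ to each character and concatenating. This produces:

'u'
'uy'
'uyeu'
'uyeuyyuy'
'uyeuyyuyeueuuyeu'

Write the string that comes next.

Rewriting the 16 symbols of uyeuyyuyeueuuyeu one by one yields uy eu yy uy eu eu uy eu yy uy yy uy uy eu yy uy; concatenated:

uyeuyyuyeueuuyeuyyuyyyuyuyeuyyuy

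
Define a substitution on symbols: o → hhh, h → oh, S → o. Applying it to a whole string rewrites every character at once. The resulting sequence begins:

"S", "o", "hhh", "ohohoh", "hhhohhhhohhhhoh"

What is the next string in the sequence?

Rewriting the 15 symbols of hhhohhhhohhhhoh one by one yields oh oh oh hhh oh oh oh oh hhh oh oh oh oh hhh oh; concatenated:

ohohohhhhohohohohhhhohohohohhhhoh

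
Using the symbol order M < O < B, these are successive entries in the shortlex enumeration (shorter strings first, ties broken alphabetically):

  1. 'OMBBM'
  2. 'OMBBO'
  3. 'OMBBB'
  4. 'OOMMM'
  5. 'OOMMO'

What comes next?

OOMMB

Treat OOMMO as a base-3 numeral over the given alphabet and add one, carrying through any trailing B's.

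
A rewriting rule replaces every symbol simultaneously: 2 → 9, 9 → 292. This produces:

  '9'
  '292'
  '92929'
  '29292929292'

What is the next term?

929292929292929292929

Apply φ to 29292929292 symbol by symbol: 2→9, 9→292, 2→9, 9→292, 2→9, 9→292, 2→9, 9→292, 2→9, 9→292, 2→9; joined: 9 292 9 292 9 292 9 292 9 292 9.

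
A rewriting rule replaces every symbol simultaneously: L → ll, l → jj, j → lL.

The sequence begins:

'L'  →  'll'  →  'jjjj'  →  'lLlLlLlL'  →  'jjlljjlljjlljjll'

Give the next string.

lLlLjjjjlLlLjjjjlLlLjjjjlLlLjjjj

Replace each of the 16 characters of jjlljjlljjlljjll in place — lL lL jj jj lL lL jj jj lL lL jj jj lL lL jj jj — and concatenate.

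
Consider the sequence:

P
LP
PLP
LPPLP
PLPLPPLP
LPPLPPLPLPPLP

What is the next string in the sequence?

PLPLPPLPLPPLPPLPLPPLP

From term 3 onward, concatenate the second-to-last term with the last: P·LP = PLP, LP·PLP = LPPLP, …
Continuing: PLPLPPLP · LPPLPPLPLPPLP gives term 7.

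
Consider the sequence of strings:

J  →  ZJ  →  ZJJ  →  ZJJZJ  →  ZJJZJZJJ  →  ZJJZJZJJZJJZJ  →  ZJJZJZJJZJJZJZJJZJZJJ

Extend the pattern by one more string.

ZJJZJZJJZJJZJZJJZJZJJZJJZJZJJZJJZJ

Each term (from the third on) is the previous term followed by the one before it: term 3 = ZJ·J = ZJJ.
The next term joins ZJJZJZJJZJJZJZJJZJZJJ and ZJJZJZJJZJJZJ.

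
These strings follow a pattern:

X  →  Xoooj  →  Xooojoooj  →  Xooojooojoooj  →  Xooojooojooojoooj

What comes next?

Every step adds oooj to the end: s(k+1) = s(k)·oooj.
So the next term is Xooojooojooojoooj·oooj.

Xooojooojooojooojoooj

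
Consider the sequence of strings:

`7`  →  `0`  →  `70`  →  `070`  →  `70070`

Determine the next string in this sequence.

07070070

Each term (from the third on) is the two preceding terms concatenated in order: term 3 = 7·0 = 70.
Continuing: 070 · 70070 gives term 6.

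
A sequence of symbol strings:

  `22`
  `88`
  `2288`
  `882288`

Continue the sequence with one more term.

2288882288

From term 3 onward, concatenate the second-to-last term with the last: 22·88 = 2288, 88·2288 = 882288, …
Continuing: 2288 · 882288 gives term 5.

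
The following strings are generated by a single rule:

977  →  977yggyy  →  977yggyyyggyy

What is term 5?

977yggyyyggyyyggyyyggyy

Every step adds yggyy to the end: s(k+1) = s(k)·yggyy.
From 977yggyyyggyy, 2 further steps: 977yggyyyggyy → 977yggyyyggyyyggyy → (answer).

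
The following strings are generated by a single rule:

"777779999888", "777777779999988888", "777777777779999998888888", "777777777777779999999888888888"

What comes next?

Reading off run lengths: 7 runs 5, 8, 11, 14; 9 runs 4, 5, 6, 7; 8 runs 3, 5, 7, 9 — each is linear in n, where the shown terms are n = 2, 3, 4, 5.
For the next term, n = 6, so the run lengths are 17, 8, 11.

777777777777777779999999988888888888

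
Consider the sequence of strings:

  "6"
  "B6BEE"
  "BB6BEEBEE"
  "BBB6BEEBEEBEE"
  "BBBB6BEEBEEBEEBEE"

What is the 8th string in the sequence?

BBBBBBB6BEEBEEBEEBEEBEEBEEBEE

Every step adds B to the front and BEE to the end of the previous string.
From BBBB6BEEBEEBEEBEE, 3 further steps: BBBB6BEEBEEBEEBEE → BBBBB6BEEBEEBEEBEEBEE → BBBBBB6BEEBEEBEEBEEBEEBEE → (answer).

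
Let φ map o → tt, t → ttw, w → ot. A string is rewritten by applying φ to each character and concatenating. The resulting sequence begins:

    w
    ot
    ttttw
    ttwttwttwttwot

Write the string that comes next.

φ(ttwttwttwttwot) expands symbol-by-symbol to ttw ttw ot ttw ttw ot ttw ttw ot ttw ttw ot tt ttw; joining the 14 pieces gives the next term.

ttwttwotttwttwotttwttwotttwttwotttttw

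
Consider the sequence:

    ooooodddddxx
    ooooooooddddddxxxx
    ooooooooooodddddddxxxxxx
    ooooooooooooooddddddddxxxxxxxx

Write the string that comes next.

Reading off run lengths: o runs 5, 8, 11, 14; d runs 5, 6, 7, 8; x runs 2, 4, 6, 8 — each is linear in n, where the shown terms are n = 2, 3, 4, 5.
At n = 6 the blocks have lengths 17, 9, 10.

ooooooooooooooooodddddddddxxxxxxxxxx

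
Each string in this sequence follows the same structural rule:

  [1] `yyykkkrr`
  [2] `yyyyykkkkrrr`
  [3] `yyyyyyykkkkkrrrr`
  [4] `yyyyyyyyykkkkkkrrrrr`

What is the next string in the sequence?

yyyyyyyyyyykkkkkkkrrrrrr

The n-th term is 2n-1 y's then n+1 k's then n r's, where the shown terms are n = 2, 3, 4, 5.
For the next term, n = 6, so the run lengths are 11, 7, 6.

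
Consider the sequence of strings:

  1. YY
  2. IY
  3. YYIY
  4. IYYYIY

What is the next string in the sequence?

This is a Fibonacci-style word recurrence s(k) = s(k−2)·s(k−1): e.g. YY·IY = YYIY.
So term 5 is YYIY·IYYYIY.

YYIYIYYYIY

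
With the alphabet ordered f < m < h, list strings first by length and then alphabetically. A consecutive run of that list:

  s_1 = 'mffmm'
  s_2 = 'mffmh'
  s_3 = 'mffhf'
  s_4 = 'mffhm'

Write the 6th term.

mfmff

Stepping forward 2 times from mffhm: mffhm → mffhh, then the target.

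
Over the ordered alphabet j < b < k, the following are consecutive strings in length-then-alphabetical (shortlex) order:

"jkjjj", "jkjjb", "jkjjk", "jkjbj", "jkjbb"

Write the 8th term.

jkjkb

Continuing the enumeration 3 steps past jkjbb: jkjbb → jkjbk → jkjkj → (answer).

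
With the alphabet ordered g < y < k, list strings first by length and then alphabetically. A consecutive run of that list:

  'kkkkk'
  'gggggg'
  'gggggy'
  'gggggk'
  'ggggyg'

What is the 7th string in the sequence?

Continuing the enumeration 2 steps past ggggyg: ggggyg → ggggyy → (answer).

ggggyk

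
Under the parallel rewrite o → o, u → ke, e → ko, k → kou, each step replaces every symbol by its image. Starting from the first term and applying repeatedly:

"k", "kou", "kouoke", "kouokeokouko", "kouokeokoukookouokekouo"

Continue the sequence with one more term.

φ(kouokeokoukookouokekouo) expands symbol-by-symbol to kou o ke o kou ko o kou o ke kou o o kou o ke o kou ko kou o ke o; joining the 23 pieces gives the next term.

kouokeokoukookouokekouookouokeokoukokouokeo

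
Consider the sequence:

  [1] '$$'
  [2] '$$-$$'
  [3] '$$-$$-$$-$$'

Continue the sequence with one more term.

Every step duplicates the string with '-' between the halves.
Doubling $$-$$-$$-$$ with '-' between the halves:

$$-$$-$$-$$-$$-$$-$$-$$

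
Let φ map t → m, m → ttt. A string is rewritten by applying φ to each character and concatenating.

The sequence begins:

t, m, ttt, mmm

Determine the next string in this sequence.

ttttttttt

Apply φ to mmm symbol by symbol: m→ttt, m→ttt, m→ttt; joined: ttt ttt ttt.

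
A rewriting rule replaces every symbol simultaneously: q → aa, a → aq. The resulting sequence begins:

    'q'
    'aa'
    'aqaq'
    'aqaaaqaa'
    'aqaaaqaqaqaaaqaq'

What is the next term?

aqaaaqaqaqaaaqaaaqaaaqaqaqaaaqaa

Applying the rule to each of the 16 symbols of aqaaaqaqaqaaaqaq gives the pieces aq aa aq aq aq aa aq aa aq aa aq aq aq aa aq aa, which concatenate to the answer.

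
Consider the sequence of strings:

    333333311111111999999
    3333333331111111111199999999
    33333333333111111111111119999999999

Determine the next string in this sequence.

333333333333311111111111111111999999999999

The n-th term is 2n+1 3's then 3n-1 1's then 2n 9's, where the shown terms are n = 3, 4, 5.
For the next term, n = 6, so the run lengths are 13, 17, 12.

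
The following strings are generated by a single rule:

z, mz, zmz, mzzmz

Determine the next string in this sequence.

From term 3 onward, concatenate the second-to-last term with the last: z·mz = zmz, mz·zmz = mzzmz, …
The next term joins zmz and mzzmz.

zmzmzzmz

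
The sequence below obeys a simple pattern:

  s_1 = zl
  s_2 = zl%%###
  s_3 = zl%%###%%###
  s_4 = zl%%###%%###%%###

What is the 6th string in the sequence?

Each term is the previous one with %%### appended.
From zl%%###%%###%%###, 2 further steps: zl%%###%%###%%### → zl%%###%%###%%###%%### → (answer).

zl%%###%%###%%###%%###%%###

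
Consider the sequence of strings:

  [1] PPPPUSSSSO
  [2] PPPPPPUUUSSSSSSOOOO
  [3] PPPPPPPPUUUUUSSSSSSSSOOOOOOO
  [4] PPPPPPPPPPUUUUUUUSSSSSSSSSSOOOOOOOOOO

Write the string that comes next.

PPPPPPPPPPPPUUUUUUUUUSSSSSSSSSSSSOOOOOOOOOOOOO

Reading off run lengths: P runs 4, 6, 8, 10; U runs 1, 3, 5, 7; S runs 4, 6, 8, 10; O runs 1, 4, 7, 10 — each is linear in n (n = 1, 2, …).
At n = 5 the blocks have lengths 12, 9, 12, 13.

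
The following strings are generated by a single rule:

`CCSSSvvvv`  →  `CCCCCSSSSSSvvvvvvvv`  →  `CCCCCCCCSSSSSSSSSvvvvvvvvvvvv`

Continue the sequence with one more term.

CCCCCCCCCCCSSSSSSSSSSSSvvvvvvvvvvvvvvvv

The n-th term is 3n-1 C's then 3n S's then 4n v's (n = 1, 2, …).
At n = 4 the blocks have lengths 11, 12, 16.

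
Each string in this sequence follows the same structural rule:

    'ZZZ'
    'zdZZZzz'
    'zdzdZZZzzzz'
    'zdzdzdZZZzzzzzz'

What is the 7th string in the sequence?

Every step adds zd to the front and zz to the end of the previous string.
From zdzdzdZZZzzzzzz, 3 further steps: zdzdzdZZZzzzzzz → zdzdzdzdZZZzzzzzzzz → zdzdzdzdzdZZZzzzzzzzzzz → (answer).

zdzdzdzdzdzdZZZzzzzzzzzzzzz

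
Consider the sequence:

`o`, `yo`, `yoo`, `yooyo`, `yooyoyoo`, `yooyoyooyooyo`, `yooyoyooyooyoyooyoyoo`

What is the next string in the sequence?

yooyoyooyooyoyooyoyooyooyoyooyooyo

Each term (from the third on) is the previous term followed by the one before it: term 3 = yo·o = yoo.
Continuing: yooyoyooyooyoyooyoyoo · yooyoyooyooyo gives term 8.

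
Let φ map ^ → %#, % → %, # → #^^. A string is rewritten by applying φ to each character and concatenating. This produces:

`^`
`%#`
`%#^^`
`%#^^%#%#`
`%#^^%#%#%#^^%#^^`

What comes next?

φ(%#^^%#%#%#^^%#^^) expands symbol-by-symbol to % #^^ %# %# % #^^ % #^^ % #^^ %# %# % #^^ %# %#; joining the 16 pieces gives the next term.

%#^^%#%#%#^^%#^^%#^^%#%#%#^^%#%#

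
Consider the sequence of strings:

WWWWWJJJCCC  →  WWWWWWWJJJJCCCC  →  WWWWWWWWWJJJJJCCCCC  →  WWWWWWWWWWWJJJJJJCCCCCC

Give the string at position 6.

WWWWWWWWWWWWWWWJJJJJJJJCCCCCCCC

Each string has the form W^{2n+1} J^{n+1} C^{n+1}, where the shown terms are n = 2, 3, 4, 5.
For term 6, n = 7, so the run lengths are 15, 8, 8.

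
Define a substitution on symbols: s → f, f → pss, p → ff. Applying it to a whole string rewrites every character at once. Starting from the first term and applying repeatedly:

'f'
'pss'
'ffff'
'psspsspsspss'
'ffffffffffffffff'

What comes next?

psspsspsspsspsspsspsspsspsspsspsspsspsspsspsspss

Applying the rule to each of the 16 symbols of ffffffffffffffff gives the pieces pss pss pss pss pss pss pss pss pss pss pss pss pss pss pss pss, which concatenate to the answer.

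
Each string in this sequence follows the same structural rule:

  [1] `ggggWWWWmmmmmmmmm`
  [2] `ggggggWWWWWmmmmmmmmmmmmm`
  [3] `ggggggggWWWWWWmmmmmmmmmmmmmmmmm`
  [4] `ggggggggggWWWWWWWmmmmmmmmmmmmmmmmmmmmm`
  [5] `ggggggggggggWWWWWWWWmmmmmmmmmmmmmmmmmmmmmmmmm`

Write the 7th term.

Term n consists of 2n g's, followed by n+2 W's, followed by 4n+1 m's, where the shown terms are n = 2, 3, 4, 5, 6.
For term 7, n = 8, so the run lengths are 16, 10, 33.

ggggggggggggggggWWWWWWWWWWmmmmmmmmmmmmmmmmmmmmmmmmmmmmmmmmm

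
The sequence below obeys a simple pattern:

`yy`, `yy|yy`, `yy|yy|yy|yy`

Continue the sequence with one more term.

yy|yy|yy|yy|yy|yy|yy|yy

Each string is two copies of the previous one joined by '|'.
One more doubling of yy|yy|yy|yy gives the answer.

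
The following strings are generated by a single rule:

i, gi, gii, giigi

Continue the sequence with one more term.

giigigii

From term 3 onward, concatenate the last term with the second-to-last: gi·i = gii, gii·gi = giigi, …
Continuing: giigi · gii gives term 5.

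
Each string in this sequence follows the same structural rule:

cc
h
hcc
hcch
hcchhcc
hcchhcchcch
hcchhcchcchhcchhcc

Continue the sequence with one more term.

hcchhcchcchhcchhcchcchhcchcch

Each term (from the third on) is the previous term followed by the one before it: term 3 = h·cc = hcc.
So term 8 is hcchhcchcchhcchhcc·hcchhcchcch.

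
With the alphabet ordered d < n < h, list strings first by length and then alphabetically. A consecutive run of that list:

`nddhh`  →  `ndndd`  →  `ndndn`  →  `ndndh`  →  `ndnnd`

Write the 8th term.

Advancing 3 positions from ndnnd through ndnnd → ndnnn → ndnnh reaches term 8.

ndnhd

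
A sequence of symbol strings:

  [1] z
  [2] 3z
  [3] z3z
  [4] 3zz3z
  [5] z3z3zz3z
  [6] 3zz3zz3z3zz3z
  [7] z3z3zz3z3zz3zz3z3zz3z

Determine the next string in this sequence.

From term 3 onward, concatenate the second-to-last term with the last: z·3z = z3z, 3z·z3z = 3zz3z, …
So term 8 is 3zz3zz3z3zz3z·z3z3zz3z3zz3zz3z3zz3z.

3zz3zz3z3zz3zz3z3zz3z3zz3zz3z3zz3z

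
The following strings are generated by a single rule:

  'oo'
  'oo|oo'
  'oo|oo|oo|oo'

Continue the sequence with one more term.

Each string is two copies of the previous one joined by '|'.
Doubling oo|oo|oo|oo with '|' between the halves:

oo|oo|oo|oo|oo|oo|oo|oo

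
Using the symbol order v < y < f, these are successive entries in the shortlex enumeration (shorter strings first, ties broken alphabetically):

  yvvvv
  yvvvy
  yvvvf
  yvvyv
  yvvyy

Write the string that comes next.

The successor of yvvyy increments the rightmost position that isn't already f and resets every position after it to v.

yvvyf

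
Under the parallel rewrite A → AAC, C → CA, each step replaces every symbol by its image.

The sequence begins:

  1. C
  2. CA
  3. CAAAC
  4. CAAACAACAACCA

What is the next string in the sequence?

CAAACAACAACCAAACAACCAAACAACCACAAAC

Replace each of the 13 characters of CAAACAACAACCA in place — CA AAC AAC AAC CA AAC AAC CA AAC AAC CA CA AAC — and concatenate.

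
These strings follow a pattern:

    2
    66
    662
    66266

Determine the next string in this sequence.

66266662

From term 3 onward, concatenate the last term with the second-to-last: 66·2 = 662, 662·66 = 66266, …
So term 5 is 66266·662.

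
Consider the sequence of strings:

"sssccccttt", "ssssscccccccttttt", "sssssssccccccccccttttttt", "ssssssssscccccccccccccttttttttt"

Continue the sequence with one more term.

sssssssssssccccccccccccccccttttttttttt

Reading off run lengths: s runs 3, 5, 7, 9; c runs 4, 7, 10, 13; t runs 3, 5, 7, 9 — each is linear in n (n = 1, 2, …).
Setting n = 5 gives 11, 16, 11 characters in each block.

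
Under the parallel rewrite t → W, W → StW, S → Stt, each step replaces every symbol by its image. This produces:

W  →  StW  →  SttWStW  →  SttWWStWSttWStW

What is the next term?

SttWWStWStWSttWStWSttWWStWSttWStW

Replace each of the 15 characters of SttWWStWSttWStW in place — Stt W W StW StW Stt W StW Stt W W StW Stt W StW — and concatenate.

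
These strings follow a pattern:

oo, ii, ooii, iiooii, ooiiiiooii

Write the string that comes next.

iiooiiooiiiiooii

Each term (from the third on) is the two preceding terms concatenated in order: term 3 = oo·ii = ooii.
The next term joins iiooii and ooiiiiooii.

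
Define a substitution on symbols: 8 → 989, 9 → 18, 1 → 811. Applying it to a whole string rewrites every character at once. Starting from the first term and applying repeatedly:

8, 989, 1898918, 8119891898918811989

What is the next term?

Rewriting the 19 symbols of 8119891898918811989 one by one yields 989 811 811 18 989 18 811 989 18 989 18 811 989 989 811 811 18 989 18; concatenated:

989811811189891881198918989188119899898118111898918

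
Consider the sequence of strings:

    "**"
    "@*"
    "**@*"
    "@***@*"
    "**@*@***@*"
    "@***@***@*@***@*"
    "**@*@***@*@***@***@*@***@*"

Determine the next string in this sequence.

@***@***@*@***@***@*@***@*@***@***@*@***@*

This is a Fibonacci-style word recurrence s(k) = s(k−2)·s(k−1): e.g. **·@* = **@*.
So term 8 is @***@***@*@***@*·**@*@***@*@***@***@*@***@*.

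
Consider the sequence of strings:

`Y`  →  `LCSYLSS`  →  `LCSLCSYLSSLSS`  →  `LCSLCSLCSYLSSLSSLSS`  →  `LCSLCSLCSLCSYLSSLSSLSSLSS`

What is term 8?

Each term wraps the previous one in LCS on the left and LSS on the right.
From LCSLCSLCSLCSYLSSLSSLSSLSS, 3 further steps: LCSLCSLCSLCSYLSSLSSLSSLSS → LCSLCSLCSLCSLCSYLSSLSSLSSLSSLSS → LCSLCSLCSLCSLCSLCSYLSSLSSLSSLSSLSSLSS → (answer).

LCSLCSLCSLCSLCSLCSLCSYLSSLSSLSSLSSLSSLSSLSS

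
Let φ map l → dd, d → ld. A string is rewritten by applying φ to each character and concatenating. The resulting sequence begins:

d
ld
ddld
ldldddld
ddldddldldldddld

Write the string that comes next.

ldldddldldldddldddldddldldldddld

Replace each of the 16 characters of ddldddldldldddld in place — ld ld dd ld ld ld dd ld dd ld dd ld ld ld dd ld — and concatenate.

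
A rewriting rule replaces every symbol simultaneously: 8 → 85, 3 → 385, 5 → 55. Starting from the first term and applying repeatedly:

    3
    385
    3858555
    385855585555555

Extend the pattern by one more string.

Rewriting the 15 symbols of 385855585555555 one by one yields 385 85 55 85 55 55 55 85 55 55 55 55 55 55 55; concatenated:

3858555855555558555555555555555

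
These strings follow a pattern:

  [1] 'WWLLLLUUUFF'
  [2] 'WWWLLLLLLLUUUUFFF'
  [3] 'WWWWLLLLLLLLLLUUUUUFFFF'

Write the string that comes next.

Reading off run lengths: W runs 2, 3, 4; L runs 4, 7, 10; U runs 3, 4, 5; F runs 2, 3, 4 — each is linear in n (n = 1, 2, …).
Setting n = 4 gives 5, 13, 6, 5 characters in each block.

WWWWWLLLLLLLLLLLLLUUUUUUFFFFF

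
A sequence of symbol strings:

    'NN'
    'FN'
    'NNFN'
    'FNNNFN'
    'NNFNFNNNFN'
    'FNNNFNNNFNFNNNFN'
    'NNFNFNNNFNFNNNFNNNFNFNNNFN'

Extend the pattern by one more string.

This is a Fibonacci-style word recurrence s(k) = s(k−2)·s(k−1): e.g. NN·FN = NNFN.
So term 8 is FNNNFNNNFNFNNNFN·NNFNFNNNFNFNNNFNNNFNFNNNFN.

FNNNFNNNFNFNNNFNNNFNFNNNFNFNNNFNNNFNFNNNFN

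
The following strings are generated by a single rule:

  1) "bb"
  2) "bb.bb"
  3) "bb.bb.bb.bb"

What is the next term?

Each string is two copies of the previous one joined by '.'.
One more doubling of bb.bb.bb.bb gives the answer.

bb.bb.bb.bb.bb.bb.bb.bb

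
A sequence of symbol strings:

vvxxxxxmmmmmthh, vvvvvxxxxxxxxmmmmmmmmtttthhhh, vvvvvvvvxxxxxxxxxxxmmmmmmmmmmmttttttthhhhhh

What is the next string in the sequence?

vvvvvvvvvvvxxxxxxxxxxxxxxmmmmmmmmmmmmmmtttttttttthhhhhhhh

Each string has the form v^{3n-1} x^{3n+2} m^{3n+2} t^{3n-2} h^{2n} (n = 1, 2, …).
Setting n = 4 gives 11, 14, 14, 10, 8 characters in each block.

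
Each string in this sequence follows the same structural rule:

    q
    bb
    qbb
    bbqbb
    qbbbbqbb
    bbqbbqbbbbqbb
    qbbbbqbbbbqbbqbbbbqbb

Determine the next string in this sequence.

bbqbbqbbbbqbbqbbbbqbbbbqbbqbbbbqbb

This is a Fibonacci-style word recurrence s(k) = s(k−2)·s(k−1): e.g. q·bb = qbb.
Continuing: bbqbbqbbbbqbb · qbbbbqbbbbqbbqbbbbqbb gives term 8.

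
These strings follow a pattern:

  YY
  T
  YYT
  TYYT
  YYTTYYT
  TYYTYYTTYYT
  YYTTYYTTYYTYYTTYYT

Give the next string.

From term 3 onward, concatenate the second-to-last term with the last: YY·T = YYT, T·YYT = TYYT, …
So term 8 is TYYTYYTTYYT·YYTTYYTTYYTYYTTYYT.

TYYTYYTTYYTYYTTYYTTYYTYYTTYYT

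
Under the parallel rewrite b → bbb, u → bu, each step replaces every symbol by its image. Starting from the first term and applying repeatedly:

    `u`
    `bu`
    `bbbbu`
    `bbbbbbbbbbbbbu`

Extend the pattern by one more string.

Applying the rule to each of the 14 symbols of bbbbbbbbbbbbbu gives the pieces bbb bbb bbb bbb bbb bbb bbb bbb bbb bbb bbb bbb bbb bu, which concatenate to the answer.

bbbbbbbbbbbbbbbbbbbbbbbbbbbbbbbbbbbbbbbbu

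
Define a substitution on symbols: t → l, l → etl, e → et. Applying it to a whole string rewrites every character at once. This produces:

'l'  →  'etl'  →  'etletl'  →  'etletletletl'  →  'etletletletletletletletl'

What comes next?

φ(etletletletletletletletl) expands symbol-by-symbol to et l etl et l etl et l etl et l etl et l etl et l etl et l etl et l etl; joining the 24 pieces gives the next term.

etletletletletletletletletletletletletletletletl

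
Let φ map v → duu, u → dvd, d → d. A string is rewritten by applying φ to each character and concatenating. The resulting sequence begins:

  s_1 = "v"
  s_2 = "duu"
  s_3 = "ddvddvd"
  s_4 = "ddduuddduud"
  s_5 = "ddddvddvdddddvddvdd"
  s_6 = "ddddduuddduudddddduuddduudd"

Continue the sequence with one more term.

ddddddvddvdddddvddvddddddddvddvdddddvddvddd

Applying the rule to each of the 27 symbols of ddddduuddduudddddduuddduudd gives the pieces d d d d d dvd dvd d d d dvd dvd d d d d d d dvd dvd d d d dvd dvd d d, which concatenate to the answer.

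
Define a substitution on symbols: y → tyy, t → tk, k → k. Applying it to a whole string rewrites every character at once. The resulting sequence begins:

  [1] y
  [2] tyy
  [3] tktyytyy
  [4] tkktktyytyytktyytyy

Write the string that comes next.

tkkktkktktyytyytktyytyytkktktyytyytktyytyy

Applying the rule to each of the 19 symbols of tkktktyytyytktyytyy gives the pieces tk k k tk k tk tyy tyy tk tyy tyy tk k tk tyy tyy tk tyy tyy, which concatenate to the answer.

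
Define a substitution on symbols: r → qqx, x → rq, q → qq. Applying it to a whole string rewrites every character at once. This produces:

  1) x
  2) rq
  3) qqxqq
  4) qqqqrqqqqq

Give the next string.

Apply φ to qqqqrqqqqq symbol by symbol: q→qq, q→qq, q→qq, q→qq, r→qqx, q→qq, q→qq, q→qq, q→qq, q→qq; joined: qq qq qq qq qqx qq qq qq qq qq.

qqqqqqqqqqxqqqqqqqqqq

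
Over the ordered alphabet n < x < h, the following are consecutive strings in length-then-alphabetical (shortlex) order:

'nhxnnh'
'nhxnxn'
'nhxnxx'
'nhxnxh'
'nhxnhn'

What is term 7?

nhxnhh

Continuing the enumeration 2 steps past nhxnhn: nhxnhn → nhxnhx → (answer).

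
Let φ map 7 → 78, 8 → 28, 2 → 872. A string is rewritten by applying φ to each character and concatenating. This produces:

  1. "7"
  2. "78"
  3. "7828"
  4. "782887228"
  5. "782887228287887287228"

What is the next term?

Applying the rule to each of the 21 symbols of 782887228287887287228 gives the pieces 78 28 872 28 28 78 872 872 28 872 28 78 28 28 78 872 28 78 872 872 28, which concatenate to the answer.

7828872282878872872288722878282878872287887287228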